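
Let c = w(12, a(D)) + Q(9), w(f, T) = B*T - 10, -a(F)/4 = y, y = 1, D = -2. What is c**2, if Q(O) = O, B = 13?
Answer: 2809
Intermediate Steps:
a(F) = -4 (a(F) = -4*1 = -4)
w(f, T) = -10 + 13*T (w(f, T) = 13*T - 10 = -10 + 13*T)
c = -53 (c = (-10 + 13*(-4)) + 9 = (-10 - 52) + 9 = -62 + 9 = -53)
c**2 = (-53)**2 = 2809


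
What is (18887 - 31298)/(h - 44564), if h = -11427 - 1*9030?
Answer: 12411/65021 ≈ 0.19088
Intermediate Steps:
h = -20457 (h = -11427 - 9030 = -20457)
(18887 - 31298)/(h - 44564) = (18887 - 31298)/(-20457 - 44564) = -12411/(-65021) = -12411*(-1/65021) = 12411/65021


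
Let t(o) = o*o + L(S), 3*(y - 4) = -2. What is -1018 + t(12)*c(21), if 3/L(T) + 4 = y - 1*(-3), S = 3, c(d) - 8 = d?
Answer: 22367/7 ≈ 3195.3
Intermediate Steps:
y = 10/3 (y = 4 + (⅓)*(-2) = 4 - ⅔ = 10/3 ≈ 3.3333)
c(d) = 8 + d
L(T) = 9/7 (L(T) = 3/(-4 + (10/3 - 1*(-3))) = 3/(-4 + (10/3 + 3)) = 3/(-4 + 19/3) = 3/(7/3) = 3*(3/7) = 9/7)
t(o) = 9/7 + o² (t(o) = o*o + 9/7 = o² + 9/7 = 9/7 + o²)
-1018 + t(12)*c(21) = -1018 + (9/7 + 12²)*(8 + 21) = -1018 + (9/7 + 144)*29 = -1018 + (1017/7)*29 = -1018 + 29493/7 = 22367/7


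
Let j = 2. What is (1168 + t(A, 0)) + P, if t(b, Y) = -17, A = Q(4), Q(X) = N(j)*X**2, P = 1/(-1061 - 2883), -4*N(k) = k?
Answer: 4539543/3944 ≈ 1151.0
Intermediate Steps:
N(k) = -k/4
P = -1/3944 (P = 1/(-3944) = -1/3944 ≈ -0.00025355)
Q(X) = -X**2/2 (Q(X) = (-1/4*2)*X**2 = -X**2/2)
A = -8 (A = -1/2*4**2 = -1/2*16 = -8)
(1168 + t(A, 0)) + P = (1168 - 17) - 1/3944 = 1151 - 1/3944 = 4539543/3944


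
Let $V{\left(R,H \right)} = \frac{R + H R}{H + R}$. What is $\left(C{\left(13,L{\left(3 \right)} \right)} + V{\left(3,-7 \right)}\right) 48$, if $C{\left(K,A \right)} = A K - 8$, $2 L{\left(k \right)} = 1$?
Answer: $144$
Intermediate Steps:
$V{\left(R,H \right)} = \frac{R + H R}{H + R}$
$L{\left(k \right)} = \frac{1}{2}$ ($L{\left(k \right)} = \frac{1}{2} \cdot 1 = \frac{1}{2}$)
$C{\left(K,A \right)} = -8 + A K$
$\left(C{\left(13,L{\left(3 \right)} \right)} + V{\left(3,-7 \right)}\right) 48 = \left(\left(-8 + \frac{1}{2} \cdot 13\right) + \frac{3 \left(1 - 7\right)}{-7 + 3}\right) 48 = \left(\left(-8 + \frac{13}{2}\right) + 3 \frac{1}{-4} \left(-6\right)\right) 48 = \left(- \frac{3}{2} + 3 \left(- \frac{1}{4}\right) \left(-6\right)\right) 48 = \left(- \frac{3}{2} + \frac{9}{2}\right) 48 = 3 \cdot 48 = 144$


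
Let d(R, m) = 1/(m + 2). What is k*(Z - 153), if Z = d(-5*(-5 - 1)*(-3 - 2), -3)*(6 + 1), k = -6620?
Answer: 1059200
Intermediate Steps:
d(R, m) = 1/(2 + m)
Z = -7 (Z = (6 + 1)/(2 - 3) = 7/(-1) = -1*7 = -7)
k*(Z - 153) = -6620*(-7 - 153) = -6620*(-160) = 1059200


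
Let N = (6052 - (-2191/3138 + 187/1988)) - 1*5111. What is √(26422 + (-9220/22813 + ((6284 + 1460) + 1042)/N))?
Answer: √118656782508743205524716531883466/67002358237339 ≈ 162.58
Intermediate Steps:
N = 2937025303/3119172 (N = (6052 - (-2191*1/3138 + 187*(1/1988))) - 5111 = (6052 - (-2191/3138 + 187/1988)) - 5111 = (6052 - 1*(-1884451/3119172)) - 5111 = (6052 + 1884451/3119172) - 5111 = 18879113395/3119172 - 5111 = 2937025303/3119172 ≈ 941.60)
√(26422 + (-9220/22813 + ((6284 + 1460) + 1042)/N)) = √(26422 + (-9220/22813 + ((6284 + 1460) + 1042)/(2937025303/3119172))) = √(26422 + (-9220*1/22813 + (7744 + 1042)*(3119172/2937025303))) = √(26422 + (-9220/22813 + 8786*(3119172/2937025303))) = √(26422 + (-9220/22813 + 27405045192/2937025303)) = √(26422 + 598111922671436/67002358237339) = √(1770934421269642494/67002358237339) = √118656782508743205524716531883466/67002358237339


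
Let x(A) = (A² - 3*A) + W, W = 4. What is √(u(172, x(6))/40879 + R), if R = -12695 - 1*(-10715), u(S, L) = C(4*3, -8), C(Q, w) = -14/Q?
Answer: I*√119115485167398/245274 ≈ 44.497*I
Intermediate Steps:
x(A) = 4 + A² - 3*A (x(A) = (A² - 3*A) + 4 = 4 + A² - 3*A)
u(S, L) = -7/6 (u(S, L) = -14/(4*3) = -14/12 = -14*1/12 = -7/6)
R = -1980 (R = -12695 + 10715 = -1980)
√(u(172, x(6))/40879 + R) = √(-7/6/40879 - 1980) = √(-7/6*1/40879 - 1980) = √(-7/245274 - 1980) = √(-485642527/245274) = I*√119115485167398/245274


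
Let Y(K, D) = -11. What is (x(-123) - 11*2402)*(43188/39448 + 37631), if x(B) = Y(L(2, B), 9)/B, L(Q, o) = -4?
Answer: -1206126118339505/1213026 ≈ -9.9431e+8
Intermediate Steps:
x(B) = -11/B
(x(-123) - 11*2402)*(43188/39448 + 37631) = (-11/(-123) - 11*2402)*(43188/39448 + 37631) = (-11*(-1/123) - 26422)*(43188*(1/39448) + 37631) = (11/123 - 26422)*(10797/9862 + 37631) = -3249895/123*371127719/9862 = -1206126118339505/1213026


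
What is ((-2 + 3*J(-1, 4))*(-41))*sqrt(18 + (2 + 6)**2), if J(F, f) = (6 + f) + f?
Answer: -1640*sqrt(82) ≈ -14851.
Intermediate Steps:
J(F, f) = 6 + 2*f
((-2 + 3*J(-1, 4))*(-41))*sqrt(18 + (2 + 6)**2) = ((-2 + 3*(6 + 2*4))*(-41))*sqrt(18 + (2 + 6)**2) = ((-2 + 3*(6 + 8))*(-41))*sqrt(18 + 8**2) = ((-2 + 3*14)*(-41))*sqrt(18 + 64) = ((-2 + 42)*(-41))*sqrt(82) = (40*(-41))*sqrt(82) = -1640*sqrt(82)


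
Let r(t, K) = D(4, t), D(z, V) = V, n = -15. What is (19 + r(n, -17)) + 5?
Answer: 9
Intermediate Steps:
r(t, K) = t
(19 + r(n, -17)) + 5 = (19 - 15) + 5 = 4 + 5 = 9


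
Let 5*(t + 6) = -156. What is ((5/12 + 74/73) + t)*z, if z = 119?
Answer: -18643849/4380 ≈ -4256.6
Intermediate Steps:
t = -186/5 (t = -6 + (⅕)*(-156) = -6 - 156/5 = -186/5 ≈ -37.200)
((5/12 + 74/73) + t)*z = ((5/12 + 74/73) - 186/5)*119 = (1253/876 - 186/5)*119 = -156671/4380*119 = -18643849/4380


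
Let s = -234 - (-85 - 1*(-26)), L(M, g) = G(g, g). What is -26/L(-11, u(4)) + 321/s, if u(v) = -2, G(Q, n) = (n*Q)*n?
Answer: 991/700 ≈ 1.4157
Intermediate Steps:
G(Q, n) = Q*n**2 (G(Q, n) = (Q*n)*n = Q*n**2)
L(M, g) = g**3 (L(M, g) = g*g**2 = g**3)
s = -175 (s = -234 - (-85 + 26) = -234 - 1*(-59) = -234 + 59 = -175)
-26/L(-11, u(4)) + 321/s = -26/((-2)**3) + 321/(-175) = -26/(-8) + 321*(-1/175) = -26*(-1/8) - 321/175 = 13/4 - 321/175 = 991/700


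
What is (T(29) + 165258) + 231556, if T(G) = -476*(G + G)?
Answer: 369206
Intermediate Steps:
T(G) = -952*G
(T(29) + 165258) + 231556 = (-952*29 + 165258) + 231556 = (-27608 + 165258) + 231556 = 137650 + 231556 = 369206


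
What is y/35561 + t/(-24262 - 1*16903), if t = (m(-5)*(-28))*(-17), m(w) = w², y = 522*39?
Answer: 82972234/292773713 ≈ 0.28340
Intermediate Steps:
y = 20358
t = 11900 (t = ((-5)²*(-28))*(-17) = (25*(-28))*(-17) = -700*(-17) = 11900)
y/35561 + t/(-24262 - 1*16903) = 20358/35561 + 11900/(-24262 - 1*16903) = 20358*(1/35561) + 11900/(-24262 - 16903) = 20358/35561 + 11900/(-41165) = 20358/35561 + 11900*(-1/41165) = 20358/35561 - 2380/8233 = 82972234/292773713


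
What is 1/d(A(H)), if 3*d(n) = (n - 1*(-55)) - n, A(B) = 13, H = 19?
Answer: 3/55 ≈ 0.054545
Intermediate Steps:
d(n) = 55/3 (d(n) = ((n - 1*(-55)) - n)/3 = ((n + 55) - n)/3 = ((55 + n) - n)/3 = (⅓)*55 = 55/3)
1/d(A(H)) = 1/(55/3) = 3/55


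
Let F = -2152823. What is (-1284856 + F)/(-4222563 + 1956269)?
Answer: 3437679/2266294 ≈ 1.5169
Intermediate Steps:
(-1284856 + F)/(-4222563 + 1956269) = (-1284856 - 2152823)/(-4222563 + 1956269) = -3437679/(-2266294) = -3437679*(-1/2266294) = 3437679/2266294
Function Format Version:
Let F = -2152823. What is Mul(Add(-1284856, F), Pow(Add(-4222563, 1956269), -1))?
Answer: Rational(3437679, 2266294) ≈ 1.5169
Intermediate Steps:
Mul(Add(-1284856, F), Pow(Add(-4222563, 1956269), -1)) = Mul(Add(-1284856, -2152823), Pow(Add(-4222563, 1956269), -1)) = Mul(-3437679, Pow(-2266294, -1)) = Mul(-3437679, Rational(-1, 2266294)) = Rational(3437679, 2266294)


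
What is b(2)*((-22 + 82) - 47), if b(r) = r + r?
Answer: 52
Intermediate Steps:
b(r) = 2*r
b(2)*((-22 + 82) - 47) = (2*2)*((-22 + 82) - 47) = 4*(60 - 47) = 4*13 = 52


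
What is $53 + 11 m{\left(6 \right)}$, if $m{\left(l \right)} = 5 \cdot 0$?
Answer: $53$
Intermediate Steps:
$m{\left(l \right)} = 0$
$53 + 11 m{\left(6 \right)} = 53 + 11 \cdot 0 = 53 + 0 = 53$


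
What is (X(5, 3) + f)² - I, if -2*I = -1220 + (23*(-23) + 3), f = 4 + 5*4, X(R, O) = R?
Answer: -32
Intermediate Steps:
f = 24 (f = 4 + 20 = 24)
I = 873 (I = -(-1220 + (23*(-23) + 3))/2 = -(-1220 + (-529 + 3))/2 = -(-1220 - 526)/2 = -½*(-1746) = 873)
(X(5, 3) + f)² - I = (5 + 24)² - 1*873 = 29² - 873 = 841 - 873 = -32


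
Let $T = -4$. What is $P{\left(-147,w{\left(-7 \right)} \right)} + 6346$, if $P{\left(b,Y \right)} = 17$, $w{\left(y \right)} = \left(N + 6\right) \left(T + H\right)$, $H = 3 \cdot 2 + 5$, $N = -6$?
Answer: $6363$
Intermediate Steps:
$H = 11$ ($H = 6 + 5 = 11$)
$w{\left(y \right)} = 0$ ($w{\left(y \right)} = \left(-6 + 6\right) \left(-4 + 11\right) = 0 \cdot 7 = 0$)
$P{\left(-147,w{\left(-7 \right)} \right)} + 6346 = 17 + 6346 = 6363$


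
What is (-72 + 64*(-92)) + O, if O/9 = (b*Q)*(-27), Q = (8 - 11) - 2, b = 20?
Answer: 18340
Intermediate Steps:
Q = -5 (Q = -3 - 2 = -5)
O = 24300 (O = 9*((20*(-5))*(-27)) = 9*(-100*(-27)) = 9*2700 = 24300)
(-72 + 64*(-92)) + O = (-72 + 64*(-92)) + 24300 = (-72 - 5888) + 24300 = -5960 + 24300 = 18340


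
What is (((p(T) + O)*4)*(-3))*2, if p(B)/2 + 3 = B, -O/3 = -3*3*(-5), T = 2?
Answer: 3288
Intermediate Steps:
O = -135 (O = -3*(-3*3)*(-5) = -(-27)*(-5) = -3*45 = -135)
p(B) = -6 + 2*B
(((p(T) + O)*4)*(-3))*2 = ((((-6 + 2*2) - 135)*4)*(-3))*2 = ((((-6 + 4) - 135)*4)*(-3))*2 = (((-2 - 135)*4)*(-3))*2 = (-137*4*(-3))*2 = -548*(-3)*2 = 1644*2 = 3288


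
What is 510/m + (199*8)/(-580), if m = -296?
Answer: -95879/21460 ≈ -4.4678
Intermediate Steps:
510/m + (199*8)/(-580) = 510/(-296) + (199*8)/(-580) = 510*(-1/296) + 1592*(-1/580) = -255/148 - 398/145 = -95879/21460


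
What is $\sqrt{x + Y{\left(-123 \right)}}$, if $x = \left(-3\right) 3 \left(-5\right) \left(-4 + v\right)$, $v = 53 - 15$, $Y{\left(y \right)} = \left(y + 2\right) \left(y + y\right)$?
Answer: $8 \sqrt{489} \approx 176.91$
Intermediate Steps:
$Y{\left(y \right)} = 2 y \left(2 + y\right)$ ($Y{\left(y \right)} = \left(2 + y\right) 2 y = 2 y \left(2 + y\right)$)
$v = 38$ ($v = 53 - 15 = 38$)
$x = 1530$ ($x = \left(-3\right) 3 \left(-5\right) \left(-4 + 38\right) = \left(-9\right) \left(-5\right) 34 = 45 \cdot 34 = 1530$)
$\sqrt{x + Y{\left(-123 \right)}} = \sqrt{1530 + 2 \left(-123\right) \left(2 - 123\right)} = \sqrt{1530 + 2 \left(-123\right) \left(-121\right)} = \sqrt{1530 + 29766} = \sqrt{31296} = 8 \sqrt{489}$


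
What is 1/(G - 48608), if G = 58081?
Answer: 1/9473 ≈ 0.00010556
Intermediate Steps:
1/(G - 48608) = 1/(58081 - 48608) = 1/9473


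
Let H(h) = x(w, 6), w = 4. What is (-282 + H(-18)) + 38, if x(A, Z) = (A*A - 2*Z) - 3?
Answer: -243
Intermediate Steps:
x(A, Z) = -3 + A² - 2*Z (x(A, Z) = (A² - 2*Z) - 3 = -3 + A² - 2*Z)
H(h) = 1 (H(h) = -3 + 4² - 2*6 = -3 + 16 - 12 = 1)
(-282 + H(-18)) + 38 = (-282 + 1) + 38 = -281 + 38 = -243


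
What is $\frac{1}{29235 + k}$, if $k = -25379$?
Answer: $\frac{1}{3856} \approx 0.00025934$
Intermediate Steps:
$\frac{1}{29235 + k} = \frac{1}{29235 - 25379} = \frac{1}{3856}$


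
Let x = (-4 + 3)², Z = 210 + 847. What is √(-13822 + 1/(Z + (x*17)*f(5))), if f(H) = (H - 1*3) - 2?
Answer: 3*I*√1715846069/1057 ≈ 117.57*I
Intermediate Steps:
Z = 1057
x = 1 (x = (-1)² = 1)
f(H) = -5 + H (f(H) = (H - 3) - 2 = (-3 + H) - 2 = -5 + H)
√(-13822 + 1/(Z + (x*17)*f(5))) = √(-13822 + 1/(1057 + (1*17)*(-5 + 5))) = √(-13822 + 1/(1057 + 17*0)) = √(-13822 + 1/(1057 + 0)) = √(-13822 + 1/1057) = √(-14609853/1057) = 3*I*√1715846069/1057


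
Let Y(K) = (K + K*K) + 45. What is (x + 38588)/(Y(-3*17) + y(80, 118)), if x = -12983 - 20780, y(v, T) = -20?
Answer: 193/103 ≈ 1.8738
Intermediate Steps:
Y(K) = 45 + K + K**2 (Y(K) = (K + K**2) + 45 = 45 + K + K**2)
x = -33763
(x + 38588)/(Y(-3*17) + y(80, 118)) = (-33763 + 38588)/((45 - 3*17 + (-3*17)**2) - 20) = 4825/((45 - 51 + (-51)**2) - 20) = 4825/((45 - 51 + 2601) - 20) = 4825/(2595 - 20) = 4825/2575 = 4825*(1/2575) = 193/103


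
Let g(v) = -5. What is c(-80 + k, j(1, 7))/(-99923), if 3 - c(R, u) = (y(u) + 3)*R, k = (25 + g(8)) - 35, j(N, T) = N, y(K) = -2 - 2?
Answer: 92/99923 ≈ 0.00092071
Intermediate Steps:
y(K) = -4
k = -15 (k = (25 - 5) - 35 = 20 - 35 = -15)
c(R, u) = 3 + R (c(R, u) = 3 - (-4 + 3)*R = 3 - (-1)*R = 3 + R)
c(-80 + k, j(1, 7))/(-99923) = (3 + (-80 - 15))/(-99923) = (3 - 95)*(-1/99923) = -92*(-1/99923) = 92/99923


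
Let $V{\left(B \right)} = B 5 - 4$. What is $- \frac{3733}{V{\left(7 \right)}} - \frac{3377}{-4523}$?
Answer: $- \frac{16779672}{140213} \approx -119.67$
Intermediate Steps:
$V{\left(B \right)} = -4 + 5 B$ ($V{\left(B \right)} = 5 B - 4 = -4 + 5 B$)
$- \frac{3733}{V{\left(7 \right)}} - \frac{3377}{-4523} = - \frac{3733}{-4 + 5 \cdot 7} - \frac{3377}{-4523} = - \frac{3733}{-4 + 35} - - \frac{3377}{4523} = - \frac{3733}{31} + \frac{3377}{4523} = - \frac{16779672}{140213}$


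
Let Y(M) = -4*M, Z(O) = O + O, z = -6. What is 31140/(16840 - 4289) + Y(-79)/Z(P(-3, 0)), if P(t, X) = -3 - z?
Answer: 2076478/37653 ≈ 55.148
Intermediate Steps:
P(t, X) = 3 (P(t, X) = -3 - 1*(-6) = -3 + 6 = 3)
Z(O) = 2*O
31140/(16840 - 4289) + Y(-79)/Z(P(-3, 0)) = 31140/(16840 - 4289) + (-4*(-79))/((2*3)) = 31140/12551 + 316/6 = 31140*(1/12551) + 316*(⅙) = 31140/12551 + 158/3 = 2076478/37653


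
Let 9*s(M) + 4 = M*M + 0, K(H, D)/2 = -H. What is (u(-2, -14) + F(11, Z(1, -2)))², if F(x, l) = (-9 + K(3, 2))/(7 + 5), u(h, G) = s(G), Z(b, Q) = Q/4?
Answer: 58081/144 ≈ 403.34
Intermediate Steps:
K(H, D) = -2*H (K(H, D) = 2*(-H) = -2*H)
Z(b, Q) = Q/4 (Z(b, Q) = Q*(¼) = Q/4)
s(M) = -4/9 + M²/9 (s(M) = -4/9 + (M*M + 0)/9 = -4/9 + (M² + 0)/9 = -4/9 + M²/9)
u(h, G) = -4/9 + G²/9
F(x, l) = -5/4 (F(x, l) = (-9 - 2*3)/(7 + 5) = (-9 - 6)/12 = -15*1/12 = -5/4)
(u(-2, -14) + F(11, Z(1, -2)))² = ((-4/9 + (⅑)*(-14)²) - 5/4)² = ((-4/9 + (⅑)*196) - 5/4)² = ((-4/9 + 196/9) - 5/4)² = (64/3 - 5/4)² = (241/12)² = 58081/144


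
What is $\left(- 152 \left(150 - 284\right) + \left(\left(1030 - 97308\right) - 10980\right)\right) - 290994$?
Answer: $-377884$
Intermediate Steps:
$\left(- 152 \left(150 - 284\right) + \left(\left(1030 - 97308\right) - 10980\right)\right) - 290994 = \left(\left(-152\right) \left(-134\right) - 107258\right) - 290994 = \left(20368 - 107258\right) - 290994 = -86890 - 290994 = -377884$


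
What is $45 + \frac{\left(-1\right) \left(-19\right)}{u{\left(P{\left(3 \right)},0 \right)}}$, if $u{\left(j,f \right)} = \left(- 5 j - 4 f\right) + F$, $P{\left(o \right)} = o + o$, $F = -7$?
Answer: $\frac{1646}{37} \approx 44.487$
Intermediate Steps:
$P{\left(o \right)} = 2 o$
$u{\left(j,f \right)} = -7 - 5 j - 4 f$ ($u{\left(j,f \right)} = \left(- 5 j - 4 f\right) - 7 = -7 - 5 j - 4 f$)
$45 + \frac{\left(-1\right) \left(-19\right)}{u{\left(P{\left(3 \right)},0 \right)}} = 45 + \frac{\left(-1\right) \left(-19\right)}{-7 - 5 \cdot 2 \cdot 3 - 0} = 45 + \frac{19}{-7 - 30 + 0} = 45 + \frac{19}{-37} = 45 + 19 \left(- \frac{1}{37}\right) = 45 - \frac{19}{37} = \frac{1646}{37}$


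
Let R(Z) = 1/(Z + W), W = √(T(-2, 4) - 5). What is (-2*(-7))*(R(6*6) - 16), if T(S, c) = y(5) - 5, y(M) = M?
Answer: 14*(-16*√5 + 575*I)/(√5 - 36*I) ≈ -223.61 - 0.024062*I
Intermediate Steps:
T(S, c) = 0 (T(S, c) = 5 - 5 = 0)
W = I*√5 (W = √(0 - 5) = √(-5) = I*√5 ≈ 2.2361*I)
R(Z) = 1/(Z + I*√5)
(-2*(-7))*(R(6*6) - 16) = (-2*(-7))*(1/(6*6 + I*√5) - 16) = 14*(1/(36 + I*√5) - 16) = 14*(-16 + 1/(36 + I*√5)) = -224 + 14/(36 + I*√5)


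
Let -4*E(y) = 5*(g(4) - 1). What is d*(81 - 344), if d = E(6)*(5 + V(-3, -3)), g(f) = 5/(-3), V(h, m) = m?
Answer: -5260/3 ≈ -1753.3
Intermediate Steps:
g(f) = -5/3 (g(f) = 5*(-⅓) = -5/3)
E(y) = 10/3 (E(y) = -5*(-5/3 - 1)/4 = -5*(-8)/(4*3) = -¼*(-40/3) = 10/3)
d = 20/3 (d = 10*(5 - 3)/3 = (10/3)*2 = 20/3 ≈ 6.6667)
d*(81 - 344) = 20*(81 - 344)/3 = (20/3)*(-263) = -5260/3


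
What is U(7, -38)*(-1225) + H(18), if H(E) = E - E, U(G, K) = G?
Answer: -8575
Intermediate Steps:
H(E) = 0
U(7, -38)*(-1225) + H(18) = 7*(-1225) + 0 = -8575 + 0 = -8575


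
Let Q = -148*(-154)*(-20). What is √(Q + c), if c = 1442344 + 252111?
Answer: √1238615 ≈ 1112.9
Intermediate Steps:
c = 1694455
Q = -455840 (Q = 22792*(-20) = -455840)
√(Q + c) = √(-455840 + 1694455) = √1238615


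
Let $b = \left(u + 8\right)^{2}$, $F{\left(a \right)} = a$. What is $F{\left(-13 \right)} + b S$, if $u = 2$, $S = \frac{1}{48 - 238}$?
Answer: $- \frac{257}{19} \approx -13.526$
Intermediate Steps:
$S = - \frac{1}{190}$ ($S = \frac{1}{-190} = - \frac{1}{190} \approx -0.0052632$)
$b = 100$ ($b = \left(2 + 8\right)^{2} = 10^{2} = 100$)
$F{\left(-13 \right)} + b S = -13 + 100 \left(- \frac{1}{190}\right) = -13 - \frac{10}{19} = - \frac{257}{19}$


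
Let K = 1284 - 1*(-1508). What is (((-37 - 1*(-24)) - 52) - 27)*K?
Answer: -256864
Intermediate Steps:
K = 2792 (K = 1284 + 1508 = 2792)
(((-37 - 1*(-24)) - 52) - 27)*K = (((-37 - 1*(-24)) - 52) - 27)*2792 = (((-37 + 24) - 52) - 27)*2792 = ((-13 - 52) - 27)*2792 = (-65 - 27)*2792 = -92*2792 = -256864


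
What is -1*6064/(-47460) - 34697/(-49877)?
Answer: 487293437/591790605 ≈ 0.82342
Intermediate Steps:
-1*6064/(-47460) - 34697/(-49877) = -6064*(-1/47460) - 34697*(-1/49877) = 1516/11865 + 34697/49877 = 487293437/591790605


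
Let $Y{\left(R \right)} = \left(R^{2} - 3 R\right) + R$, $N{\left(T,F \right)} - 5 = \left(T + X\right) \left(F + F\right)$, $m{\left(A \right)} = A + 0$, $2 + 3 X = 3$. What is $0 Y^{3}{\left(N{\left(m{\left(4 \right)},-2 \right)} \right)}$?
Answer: $0$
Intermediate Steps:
$X = \frac{1}{3}$ ($X = - \frac{2}{3} + \frac{1}{3} \cdot 3 = - \frac{2}{3} + 1 = \frac{1}{3} \approx 0.33333$)
$m{\left(A \right)} = A$
$N{\left(T,F \right)} = 5 + 2 F \left(\frac{1}{3} + T\right)$ ($N{\left(T,F \right)} = 5 + \left(T + \frac{1}{3}\right) \left(F + F\right) = 5 + \left(\frac{1}{3} + T\right) 2 F = 5 + 2 F \left(\frac{1}{3} + T\right)$)
$Y{\left(R \right)} = R^{2} - 2 R$
$0 Y^{3}{\left(N{\left(m{\left(4 \right)},-2 \right)} \right)} = 0 \left(\left(5 + \frac{2}{3} \left(-2\right) + 2 \left(-2\right) 4\right) \left(-2 + \left(5 + \frac{2}{3} \left(-2\right) + 2 \left(-2\right) 4\right)\right)\right)^{3} = 0 \left(\left(5 - \frac{4}{3} - 16\right) \left(-2 - \frac{37}{3}\right)\right)^{3} = 0 \left(- \frac{37 \left(-2 - \frac{37}{3}\right)}{3}\right)^{3} = 0 \left(\left(- \frac{37}{3}\right) \left(- \frac{43}{3}\right)\right)^{3} = 0 \left(\frac{1591}{9}\right)^{3} = 0 \cdot \frac{4027268071}{729} = 0$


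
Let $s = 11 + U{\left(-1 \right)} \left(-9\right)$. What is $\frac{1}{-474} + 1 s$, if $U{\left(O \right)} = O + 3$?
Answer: $- \frac{3319}{474} \approx -7.0021$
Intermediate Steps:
$U{\left(O \right)} = 3 + O$
$s = -7$ ($s = 11 + \left(3 - 1\right) \left(-9\right) = 11 + 2 \left(-9\right) = 11 - 18 = -7$)
$\frac{1}{-474} + 1 s = \frac{1}{-474} + 1 \left(-7\right) = - \frac{1}{474} - 7 = - \frac{3319}{474}$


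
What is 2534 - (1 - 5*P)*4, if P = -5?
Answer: 2430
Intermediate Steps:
2534 - (1 - 5*P)*4 = 2534 - (1 - 5*(-5))*4 = 2534 - (1 + 25)*4 = 2534 - 26*4 = 2534 - 1*104 = 2534 - 104 = 2430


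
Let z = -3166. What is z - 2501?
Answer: -5667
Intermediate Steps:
z - 2501 = -3166 - 2501 = -5667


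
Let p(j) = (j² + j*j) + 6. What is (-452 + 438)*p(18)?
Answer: -9156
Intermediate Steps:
p(j) = 6 + 2*j² (p(j) = (j² + j²) + 6 = 2*j² + 6 = 6 + 2*j²)
(-452 + 438)*p(18) = (-452 + 438)*(6 + 2*18²) = -14*(6 + 2*324) = -14*(6 + 648) = -14*654 = -9156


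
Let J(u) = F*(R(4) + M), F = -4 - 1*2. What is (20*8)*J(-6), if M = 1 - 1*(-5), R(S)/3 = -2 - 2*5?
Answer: 28800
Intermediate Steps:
R(S) = -36 (R(S) = 3*(-2 - 2*5) = 3*(-2 - 10) = 3*(-12) = -36)
M = 6 (M = 1 + 5 = 6)
F = -6 (F = -4 - 2 = -6)
J(u) = 180 (J(u) = -6*(-36 + 6) = -6*(-30) = 180)
(20*8)*J(-6) = (20*8)*180 = 160*180 = 28800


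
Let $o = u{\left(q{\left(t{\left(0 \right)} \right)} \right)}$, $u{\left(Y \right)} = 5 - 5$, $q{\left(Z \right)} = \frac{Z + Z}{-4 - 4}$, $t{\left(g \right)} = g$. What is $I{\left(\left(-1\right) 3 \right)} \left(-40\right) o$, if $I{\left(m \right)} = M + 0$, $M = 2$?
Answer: $0$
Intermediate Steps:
$q{\left(Z \right)} = - \frac{Z}{4}$ ($q{\left(Z \right)} = \frac{2 Z}{-8} = 2 Z \left(- \frac{1}{8}\right) = - \frac{Z}{4}$)
$u{\left(Y \right)} = 0$ ($u{\left(Y \right)} = 5 - 5 = 0$)
$o = 0$
$I{\left(m \right)} = 2$ ($I{\left(m \right)} = 2 + 0 = 2$)
$I{\left(\left(-1\right) 3 \right)} \left(-40\right) o = 2 \left(-40\right) 0 = \left(-80\right) 0 = 0$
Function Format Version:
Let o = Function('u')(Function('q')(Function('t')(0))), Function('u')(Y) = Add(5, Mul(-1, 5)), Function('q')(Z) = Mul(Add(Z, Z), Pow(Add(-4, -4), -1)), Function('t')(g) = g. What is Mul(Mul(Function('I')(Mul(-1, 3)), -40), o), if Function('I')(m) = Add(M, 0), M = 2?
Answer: 0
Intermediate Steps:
Function('q')(Z) = Mul(Rational(-1, 4), Z) (Function('q')(Z) = Mul(Mul(2, Z), Pow(-8, -1)) = Mul(Mul(2, Z), Rational(-1, 8)) = Mul(Rational(-1, 4), Z))
Function('u')(Y) = 0 (Function('u')(Y) = Add(5, -5) = 0)
o = 0
Function('I')(m) = 2 (Function('I')(m) = Add(2, 0) = 2)
Mul(Mul(Function('I')(Mul(-1, 3)), -40), o) = Mul(Mul(2, -40), 0) = Mul(-80, 0) = 0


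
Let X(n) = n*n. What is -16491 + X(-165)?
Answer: 10734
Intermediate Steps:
X(n) = n**2
-16491 + X(-165) = -16491 + (-165)**2 = -16491 + 27225 = 10734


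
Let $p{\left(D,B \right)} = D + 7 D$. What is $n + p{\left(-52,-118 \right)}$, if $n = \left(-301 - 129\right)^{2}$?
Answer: $184484$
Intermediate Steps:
$n = 184900$ ($n = \left(-430\right)^{2} = 184900$)
$p{\left(D,B \right)} = 8 D$
$n + p{\left(-52,-118 \right)} = 184900 + 8 \left(-52\right) = 184900 - 416 = 184484$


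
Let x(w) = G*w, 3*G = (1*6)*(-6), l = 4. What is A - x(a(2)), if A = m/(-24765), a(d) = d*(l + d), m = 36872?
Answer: 3529288/24765 ≈ 142.51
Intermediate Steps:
G = -12 (G = ((1*6)*(-6))/3 = (6*(-6))/3 = (⅓)*(-36) = -12)
a(d) = d*(4 + d)
x(w) = -12*w
A = -36872/24765 (A = 36872/(-24765) = 36872*(-1/24765) = -36872/24765 ≈ -1.4889)
A - x(a(2)) = -36872/24765 - (-12)*2*(4 + 2) = -36872/24765 - (-12)*2*6 = -36872/24765 - (-12)*12 = -36872/24765 - 1*(-144) = -36872/24765 + 144 = 3529288/24765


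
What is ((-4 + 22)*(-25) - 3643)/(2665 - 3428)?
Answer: 4093/763 ≈ 5.3643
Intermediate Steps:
((-4 + 22)*(-25) - 3643)/(2665 - 3428) = (18*(-25) - 3643)/(-763) = (-450 - 3643)*(-1/763) = -4093*(-1/763) = 4093/763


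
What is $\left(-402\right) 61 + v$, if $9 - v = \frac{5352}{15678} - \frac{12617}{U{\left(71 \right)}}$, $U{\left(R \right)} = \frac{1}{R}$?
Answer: $\frac{2276690330}{2613} \approx 8.7129 \cdot 10^{5}$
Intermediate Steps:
$v = \frac{2340766316}{2613}$ ($v = 9 - \left(\frac{5352}{15678} - \frac{12617}{\frac{1}{71}}\right) = 9 - \left(5352 \cdot \frac{1}{15678} - 12617 \frac{1}{\frac{1}{71}}\right) = 9 - \left(\frac{892}{2613} - 895807\right) = 9 - - \frac{2340742799}{2613} = 9 + \frac{2340742799}{2613} = \frac{2340766316}{2613} \approx 8.9582 \cdot 10^{5}$)
$\left(-402\right) 61 + v = \left(-402\right) 61 + \frac{2340766316}{2613} = -24522 + \frac{2340766316}{2613} = \frac{2276690330}{2613}$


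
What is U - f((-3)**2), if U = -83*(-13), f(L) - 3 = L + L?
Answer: 1058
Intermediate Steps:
f(L) = 3 + 2*L (f(L) = 3 + (L + L) = 3 + 2*L)
U = 1079
U - f((-3)**2) = 1079 - (3 + 2*(-3)**2) = 1079 - (3 + 2*9) = 1079 - (3 + 18) = 1079 - 1*21 = 1079 - 21 = 1058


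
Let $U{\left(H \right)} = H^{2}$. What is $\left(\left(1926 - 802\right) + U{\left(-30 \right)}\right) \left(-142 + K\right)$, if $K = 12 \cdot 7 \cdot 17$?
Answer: $2602864$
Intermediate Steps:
$K = 1428$ ($K = 84 \cdot 17 = 1428$)
$\left(\left(1926 - 802\right) + U{\left(-30 \right)}\right) \left(-142 + K\right) = \left(\left(1926 - 802\right) + \left(-30\right)^{2}\right) \left(-142 + 1428\right) = \left(1124 + 900\right) 1286 = 2024 \cdot 1286 = 2602864$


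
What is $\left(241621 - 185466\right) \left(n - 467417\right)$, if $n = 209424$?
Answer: $-14487596915$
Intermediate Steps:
$\left(241621 - 185466\right) \left(n - 467417\right) = \left(241621 - 185466\right) \left(209424 - 467417\right) = 56155 \left(-257993\right) = -14487596915$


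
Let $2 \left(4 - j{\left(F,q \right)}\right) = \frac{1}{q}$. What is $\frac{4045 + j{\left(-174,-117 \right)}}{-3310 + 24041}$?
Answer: $\frac{947467}{4851054} \approx 0.19531$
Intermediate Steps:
$j{\left(F,q \right)} = 4 - \frac{1}{2 q}$
$\frac{4045 + j{\left(-174,-117 \right)}}{-3310 + 24041} = \frac{4045 + \left(4 - \frac{1}{2 \left(-117\right)}\right)}{-3310 + 24041} = \frac{4045 + \left(4 - - \frac{1}{234}\right)}{20731} = \left(4045 + \left(4 + \frac{1}{234}\right)\right) \frac{1}{20731} = \left(4045 + \frac{937}{234}\right) \frac{1}{20731} = \frac{947467}{234} \cdot \frac{1}{20731} = \frac{947467}{4851054}$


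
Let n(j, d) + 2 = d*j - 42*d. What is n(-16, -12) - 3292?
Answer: -2598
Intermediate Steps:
n(j, d) = -2 - 42*d + d*j (n(j, d) = -2 + (d*j - 42*d) = -2 + (-42*d + d*j) = -2 - 42*d + d*j)
n(-16, -12) - 3292 = (-2 - 42*(-12) - 12*(-16)) - 3292 = (-2 + 504 + 192) - 3292 = 694 - 3292 = -2598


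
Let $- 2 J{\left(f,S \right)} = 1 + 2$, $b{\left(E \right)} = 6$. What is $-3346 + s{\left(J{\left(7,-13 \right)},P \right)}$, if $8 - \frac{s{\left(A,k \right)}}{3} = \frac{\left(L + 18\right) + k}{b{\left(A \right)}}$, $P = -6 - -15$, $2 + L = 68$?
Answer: $- \frac{6737}{2} \approx -3368.5$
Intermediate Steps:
$L = 66$ ($L = -2 + 68 = 66$)
$J{\left(f,S \right)} = - \frac{3}{2}$ ($J{\left(f,S \right)} = - \frac{1 + 2}{2} = \left(- \frac{1}{2}\right) 3 = - \frac{3}{2}$)
$P = 9$ ($P = -6 + 15 = 9$)
$s{\left(A,k \right)} = -18 - \frac{k}{2}$ ($s{\left(A,k \right)} = 24 - 3 \frac{\left(66 + 18\right) + k}{6} = 24 - 3 \left(84 + k\right) \frac{1}{6} = 24 - 3 \left(14 + \frac{k}{6}\right) = 24 - \left(42 + \frac{k}{2}\right) = -18 - \frac{k}{2}$)
$-3346 + s{\left(J{\left(7,-13 \right)},P \right)} = -3346 - \frac{45}{2} = - \frac{6737}{2}$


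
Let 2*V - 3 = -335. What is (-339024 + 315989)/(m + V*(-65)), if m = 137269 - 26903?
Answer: -23035/121156 ≈ -0.19013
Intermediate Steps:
m = 110366
V = -166 (V = 3/2 + (1/2)*(-335) = 3/2 - 335/2 = -166)
(-339024 + 315989)/(m + V*(-65)) = (-339024 + 315989)/(110366 - 166*(-65)) = -23035/(110366 + 10790) = -23035/121156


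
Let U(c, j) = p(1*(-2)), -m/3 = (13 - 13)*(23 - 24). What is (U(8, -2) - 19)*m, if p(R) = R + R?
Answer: 0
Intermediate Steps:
m = 0 (m = -3*(13 - 13)*(23 - 24) = -0*(-1) = -3*0 = 0)
p(R) = 2*R
U(c, j) = -4 (U(c, j) = 2*(1*(-2)) = 2*(-2) = -4)
(U(8, -2) - 19)*m = (-4 - 19)*0 = -23*0 = 0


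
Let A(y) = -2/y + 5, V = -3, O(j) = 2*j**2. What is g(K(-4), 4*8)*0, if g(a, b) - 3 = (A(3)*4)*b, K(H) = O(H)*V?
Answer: 0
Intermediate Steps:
A(y) = 5 - 2/y
K(H) = -6*H**2 (K(H) = (2*H**2)*(-3) = -6*H**2)
g(a, b) = 3 + 52*b/3 (g(a, b) = 3 + ((5 - 2/3)*4)*b = 3 + ((13/3)*4)*b = 3 + 52*b/3)
g(K(-4), 4*8)*0 = (3 + 52*(4*8)/3)*0 = (3 + (52/3)*32)*0 = (3 + 1664/3)*0 = (1673/3)*0 = 0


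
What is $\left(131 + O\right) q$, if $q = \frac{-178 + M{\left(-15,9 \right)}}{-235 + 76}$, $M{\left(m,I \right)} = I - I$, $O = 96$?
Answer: $\frac{40406}{159} \approx 254.13$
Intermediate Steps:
$M{\left(m,I \right)} = 0$
$q = \frac{178}{159}$ ($q = \frac{-178 + 0}{-235 + 76} = - \frac{178}{-159} = \left(-178\right) \left(- \frac{1}{159}\right) = \frac{178}{159} \approx 1.1195$)
$\left(131 + O\right) q = \left(131 + 96\right) \frac{178}{159} = 227 \cdot \frac{178}{159} = \frac{40406}{159}$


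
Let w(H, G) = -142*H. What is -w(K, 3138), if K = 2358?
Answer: 334836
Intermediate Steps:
-w(K, 3138) = -(-142)*2358 = -1*(-334836) = 334836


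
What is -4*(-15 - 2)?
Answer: 68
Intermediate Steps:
-4*(-15 - 2) = -4*(-17) = 68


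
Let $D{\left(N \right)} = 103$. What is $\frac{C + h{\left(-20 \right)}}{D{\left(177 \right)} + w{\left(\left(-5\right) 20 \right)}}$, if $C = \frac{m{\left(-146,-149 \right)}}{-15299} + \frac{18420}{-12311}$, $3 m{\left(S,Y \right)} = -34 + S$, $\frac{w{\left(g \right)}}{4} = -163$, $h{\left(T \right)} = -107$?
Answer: $\frac{20434089743}{103401947961} \approx 0.19762$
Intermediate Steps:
$w{\left(g \right)} = -652$ ($w{\left(g \right)} = 4 \left(-163\right) = -652$)
$m{\left(S,Y \right)} = - \frac{34}{3} + \frac{S}{3}$ ($m{\left(S,Y \right)} = \frac{-34 + S}{3} = - \frac{34}{3} + \frac{S}{3}$)
$C = - \frac{281068920}{188345989}$ ($C = \frac{- \frac{34}{3} + \frac{1}{3} \left(-146\right)}{-15299} + \frac{18420}{-12311} = \left(- \frac{34}{3} - \frac{146}{3}\right) \left(- \frac{1}{15299}\right) + 18420 \left(- \frac{1}{12311}\right) = \left(-60\right) \left(- \frac{1}{15299}\right) - \frac{18420}{12311} = \frac{60}{15299} - \frac{18420}{12311} = - \frac{281068920}{188345989} \approx -1.4923$)
$\frac{C + h{\left(-20 \right)}}{D{\left(177 \right)} + w{\left(\left(-5\right) 20 \right)}} = \frac{- \frac{281068920}{188345989} - 107}{103 - 652} = - \frac{20434089743}{188345989 \left(-549\right)} = \left(- \frac{20434089743}{188345989}\right) \left(- \frac{1}{549}\right) = \frac{20434089743}{103401947961}$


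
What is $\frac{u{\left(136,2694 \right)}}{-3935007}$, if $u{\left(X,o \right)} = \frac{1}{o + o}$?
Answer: $- \frac{1}{21201817716} \approx -4.7166 \cdot 10^{-11}$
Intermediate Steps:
$u{\left(X,o \right)} = \frac{1}{2 o}$
$\frac{u{\left(136,2694 \right)}}{-3935007} = \frac{\frac{1}{2} \cdot \frac{1}{2694}}{-3935007} = \frac{1}{2} \cdot \frac{1}{2694} \left(- \frac{1}{3935007}\right) = \frac{1}{5388} \left(- \frac{1}{3935007}\right) = - \frac{1}{21201817716}$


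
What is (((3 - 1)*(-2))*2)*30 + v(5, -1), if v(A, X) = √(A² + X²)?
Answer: -240 + √26 ≈ -234.90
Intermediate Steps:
(((3 - 1)*(-2))*2)*30 + v(5, -1) = (((3 - 1)*(-2))*2)*30 + √(5² + (-1)²) = ((2*(-2))*2)*30 + √(25 + 1) = -4*2*30 + √26 = -8*30 + √26 = -240 + √26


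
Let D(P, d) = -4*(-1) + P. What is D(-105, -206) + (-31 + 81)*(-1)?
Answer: -151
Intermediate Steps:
D(P, d) = 4 + P
D(-105, -206) + (-31 + 81)*(-1) = (4 - 105) + (-31 + 81)*(-1) = -101 + 50*(-1) = -101 - 50 = -151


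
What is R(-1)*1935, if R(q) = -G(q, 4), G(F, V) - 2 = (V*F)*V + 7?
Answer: 13545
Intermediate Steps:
G(F, V) = 9 + F*V² (G(F, V) = 2 + ((V*F)*V + 7) = 2 + ((F*V)*V + 7) = 2 + (F*V² + 7) = 2 + (7 + F*V²) = 9 + F*V²)
R(q) = -9 - 16*q (R(q) = -(9 + q*4²) = -(9 + q*16) = -(9 + 16*q) = -9 - 16*q)
R(-1)*1935 = (-9 - 16*(-1))*1935 = (-9 + 16)*1935 = 7*1935 = 13545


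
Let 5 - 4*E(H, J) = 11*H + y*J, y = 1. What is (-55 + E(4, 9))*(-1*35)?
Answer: 2345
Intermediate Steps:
E(H, J) = 5/4 - 11*H/4 - J/4 (E(H, J) = 5/4 - (11*H + 1*J)/4 = 5/4 - (11*H + J)/4 = 5/4 - (J + 11*H)/4 = 5/4 + (-11*H/4 - J/4) = 5/4 - 11*H/4 - J/4)
(-55 + E(4, 9))*(-1*35) = (-55 + (5/4 - 11/4*4 - ¼*9))*(-1*35) = (-55 + (5/4 - 11 - 9/4))*(-35) = (-55 - 12)*(-35) = -67*(-35) = 2345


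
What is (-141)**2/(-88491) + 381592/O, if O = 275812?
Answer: 2357003275/2033906641 ≈ 1.1589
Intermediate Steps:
(-141)**2/(-88491) + 381592/O = (-141)**2/(-88491) + 381592/275812 = 19881*(-1/88491) + 381592*(1/275812) = -6627/29497 + 95398/68953 = 2357003275/2033906641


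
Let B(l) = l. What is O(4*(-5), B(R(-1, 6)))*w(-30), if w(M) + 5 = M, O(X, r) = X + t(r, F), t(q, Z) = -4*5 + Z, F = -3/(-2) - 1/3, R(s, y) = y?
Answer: 8155/6 ≈ 1359.2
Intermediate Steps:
F = 7/6 (F = -3*(-½) - 1*⅓ = 3/2 - ⅓ = 7/6 ≈ 1.1667)
t(q, Z) = -20 + Z
O(X, r) = -113/6 + X (O(X, r) = X + (-20 + 7/6) = X - 113/6 = -113/6 + X)
w(M) = -5 + M
O(4*(-5), B(R(-1, 6)))*w(-30) = (-113/6 + 4*(-5))*(-5 - 30) = (-113/6 - 20)*(-35) = -233/6*(-35) = 8155/6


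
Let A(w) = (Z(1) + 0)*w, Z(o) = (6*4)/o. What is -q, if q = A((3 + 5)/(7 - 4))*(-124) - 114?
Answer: 8050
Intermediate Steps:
Z(o) = 24/o
A(w) = 24*w (A(w) = (24/1 + 0)*w = (24*1 + 0)*w = (24 + 0)*w = 24*w)
q = -8050 (q = (24*((3 + 5)/(7 - 4)))*(-124) - 114 = (24*(8/3))*(-124) - 114 = 64*(-124) - 114 = -7936 - 114 = -8050)
-q = -1*(-8050) = 8050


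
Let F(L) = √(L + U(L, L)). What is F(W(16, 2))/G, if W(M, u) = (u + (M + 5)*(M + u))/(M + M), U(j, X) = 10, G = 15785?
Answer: √14/12628 ≈ 0.00029630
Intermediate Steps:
W(M, u) = (u + (5 + M)*(M + u))/(2*M) (W(M, u) = (u + (5 + M)*(M + u))/((2*M)) = (u + (5 + M)*(M + u))*(1/(2*M)) = (u + (5 + M)*(M + u))/(2*M))
F(L) = √(10 + L) (F(L) = √(L + 10) = √(10 + L))
F(W(16, 2))/G = √(10 + (½)*(6*2 + 16*(5 + 16 + 2))/16)/15785 = √(10 + (½)*(1/16)*(12 + 16*23))*(1/15785) = √(10 + (½)*(1/16)*(12 + 368))*(1/15785) = √(10 + (½)*(1/16)*380)*(1/15785) = √(10 + 95/8)*(1/15785) = √(175/8)*(1/15785) = (5*√14/4)*(1/15785) = √14/12628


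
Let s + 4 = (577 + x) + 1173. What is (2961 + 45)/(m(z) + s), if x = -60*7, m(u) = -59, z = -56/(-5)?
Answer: 3006/1267 ≈ 2.3725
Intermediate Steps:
z = 56/5 (z = -56*(-1/5) = 56/5 ≈ 11.200)
x = -420
s = 1326 (s = -4 + ((577 - 420) + 1173) = -4 + (157 + 1173) = -4 + 1330 = 1326)
(2961 + 45)/(m(z) + s) = (2961 + 45)/(-59 + 1326) = 3006/1267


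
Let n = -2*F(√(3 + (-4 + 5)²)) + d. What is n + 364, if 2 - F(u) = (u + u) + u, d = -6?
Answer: 366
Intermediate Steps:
F(u) = 2 - 3*u (F(u) = 2 - ((u + u) + u) = 2 - (2*u + u) = 2 - 3*u)
n = 2 (n = -2*(2 - 3*√(3 + (-4 + 5)²)) - 6 = -2*(2 - 3*√(3 + 1²)) - 6 = -2*(2 - 3*√(3 + 1)) - 6 = -2*(2 - 3*√4) - 6 = -2*(2 - 3*2) - 6 = -2*(2 - 6) - 6 = -2*(-4) - 6 = 8 - 6 = 2)
n + 364 = 2 + 364 = 366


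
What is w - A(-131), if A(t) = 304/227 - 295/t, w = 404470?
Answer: 12027617601/29737 ≈ 4.0447e+5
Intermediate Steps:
A(t) = 304/227 - 295/t (A(t) = 304*(1/227) - 295/t = 304/227 - 295/t)
w - A(-131) = 404470 - (304/227 - 295/(-131)) = 404470 - (304/227 - 295*(-1/131)) = 404470 - (304/227 + 295/131) = 404470 - 1*106789/29737 = 404470 - 106789/29737 = 12027617601/29737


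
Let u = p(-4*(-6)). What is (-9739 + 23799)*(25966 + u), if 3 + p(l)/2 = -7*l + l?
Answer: 360948320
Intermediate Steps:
p(l) = -6 - 12*l (p(l) = -6 + 2*(-7*l + l) = -6 + 2*(-6*l) = -6 - 12*l)
u = -294 (u = -6 - (-48)*(-6) = -6 - 12*24 = -6 - 288 = -294)
(-9739 + 23799)*(25966 + u) = (-9739 + 23799)*(25966 - 294) = 14060*25672 = 360948320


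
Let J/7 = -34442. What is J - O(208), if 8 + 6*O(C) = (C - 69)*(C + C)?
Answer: -250730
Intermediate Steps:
J = -241094 (J = 7*(-34442) = -241094)
O(C) = -4/3 + C*(-69 + C)/3 (O(C) = -4/3 + ((C - 69)*(C + C))/6 = -4/3 + ((-69 + C)*(2*C))/6 = -4/3 + (2*C*(-69 + C))/6 = -4/3 + C*(-69 + C)/3)
J - O(208) = -241094 - (-4/3 - 23*208 + (1/3)*208**2) = -241094 - (-4/3 - 4784 + (1/3)*43264) = -241094 - (-4/3 - 4784 + 43264/3) = -241094 - 1*9636 = -241094 - 9636 = -250730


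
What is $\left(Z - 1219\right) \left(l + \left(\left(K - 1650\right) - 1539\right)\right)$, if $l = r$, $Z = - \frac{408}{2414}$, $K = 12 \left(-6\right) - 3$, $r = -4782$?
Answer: $\frac{696469806}{71} \approx 9.8094 \cdot 10^{6}$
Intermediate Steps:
$K = -75$ ($K = -72 - 3 = -75$)
$Z = - \frac{12}{71}$ ($Z = \left(-408\right) \frac{1}{2414} = - \frac{12}{71} \approx -0.16901$)
$l = -4782$
$\left(Z - 1219\right) \left(l + \left(\left(K - 1650\right) - 1539\right)\right) = \left(- \frac{12}{71} - 1219\right) \left(-4782 - 3264\right) = - \frac{86561 \left(-4782 - 3264\right)}{71} = \left(- \frac{86561}{71}\right) \left(-8046\right) = \frac{696469806}{71}$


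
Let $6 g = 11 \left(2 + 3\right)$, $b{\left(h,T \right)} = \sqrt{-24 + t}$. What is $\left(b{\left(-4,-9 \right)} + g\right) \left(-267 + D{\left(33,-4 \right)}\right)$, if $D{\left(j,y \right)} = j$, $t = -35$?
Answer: $-2145 - 234 i \sqrt{59} \approx -2145.0 - 1797.4 i$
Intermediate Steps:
$b{\left(h,T \right)} = i \sqrt{59}$ ($b{\left(h,T \right)} = \sqrt{-24 - 35} = \sqrt{-59} = i \sqrt{59}$)
$g = \frac{55}{6}$ ($g = \frac{11 \left(2 + 3\right)}{6} = \frac{11 \cdot 5}{6} = \frac{1}{6} \cdot 55 = \frac{55}{6} \approx 9.1667$)
$\left(b{\left(-4,-9 \right)} + g\right) \left(-267 + D{\left(33,-4 \right)}\right) = \left(i \sqrt{59} + \frac{55}{6}\right) \left(-267 + 33\right) = \left(\frac{55}{6} + i \sqrt{59}\right) \left(-234\right) = -2145 - 234 i \sqrt{59}$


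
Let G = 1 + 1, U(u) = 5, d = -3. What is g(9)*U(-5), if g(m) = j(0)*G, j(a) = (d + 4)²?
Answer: 10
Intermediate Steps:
j(a) = 1 (j(a) = (-3 + 4)² = 1² = 1)
G = 2
g(m) = 2 (g(m) = 1*2 = 2)
g(9)*U(-5) = 2*5 = 10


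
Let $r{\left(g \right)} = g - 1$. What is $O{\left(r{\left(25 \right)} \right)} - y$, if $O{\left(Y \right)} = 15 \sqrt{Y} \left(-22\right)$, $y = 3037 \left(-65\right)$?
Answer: $197405 - 660 \sqrt{6} \approx 1.9579 \cdot 10^{5}$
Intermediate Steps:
$r{\left(g \right)} = -1 + g$
$y = -197405$
$O{\left(Y \right)} = - 330 \sqrt{Y}$
$O{\left(r{\left(25 \right)} \right)} - y = - 330 \sqrt{-1 + 25} - -197405 = - 330 \sqrt{24} + 197405 = - 330 \cdot 2 \sqrt{6} + 197405 = - 660 \sqrt{6} + 197405 = 197405 - 660 \sqrt{6}$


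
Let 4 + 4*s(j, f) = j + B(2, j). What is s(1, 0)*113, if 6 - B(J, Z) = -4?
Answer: 791/4 ≈ 197.75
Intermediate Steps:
B(J, Z) = 10 (B(J, Z) = 6 - 1*(-4) = 6 + 4 = 10)
s(j, f) = 3/2 + j/4 (s(j, f) = -1 + (j + 10)/4 = -1 + (10 + j)/4 = -1 + (5/2 + j/4) = 3/2 + j/4)
s(1, 0)*113 = (3/2 + (1/4)*1)*113 = (3/2 + 1/4)*113 = (7/4)*113 = 791/4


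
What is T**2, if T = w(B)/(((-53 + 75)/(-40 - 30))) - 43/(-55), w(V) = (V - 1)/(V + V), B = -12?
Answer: 12769/14400 ≈ 0.88674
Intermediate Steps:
w(V) = (-1 + V)/(2*V) (w(V) = (-1 + V)/((2*V)) = (-1 + V)*(1/(2*V)) = (-1 + V)/(2*V))
T = -113/120 (T = ((1/2)*(-1 - 12)/(-12))/(((-53 + 75)/(-40 - 30))) - 43/(-55) = ((1/2)*(-1/12)*(-13))/((22/(-70))) - 43*(-1/55) = 13/(24*((22*(-1/70)))) + 43/55 = 13/(24*(-11/35)) + 43/55 = (13/24)*(-35/11) + 43/55 = -455/264 + 43/55 = -113/120 ≈ -0.94167)
T**2 = (-113/120)**2 = 12769/14400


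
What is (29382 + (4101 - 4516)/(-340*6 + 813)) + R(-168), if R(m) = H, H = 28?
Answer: 36086485/1227 ≈ 29410.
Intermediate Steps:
R(m) = 28
(29382 + (4101 - 4516)/(-340*6 + 813)) + R(-168) = (29382 + (4101 - 4516)/(-340*6 + 813)) + 28 = (29382 - 415/(-2040 + 813)) + 28 = (29382 - 415/(-1227)) + 28 = (29382 - 415*(-1/1227)) + 28 = (29382 + 415/1227) + 28 = 36052129/1227 + 28 = 36086485/1227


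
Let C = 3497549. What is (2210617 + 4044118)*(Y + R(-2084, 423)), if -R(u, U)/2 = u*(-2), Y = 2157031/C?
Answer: -182346862859385255/3497549 ≈ -5.2136e+10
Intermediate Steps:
Y = 2157031/3497549 ≈ 0.61673
R(u, U) = 4*u (R(u, U) = -2*u*(-2) = -(-4)*u = 4*u)
(2210617 + 4044118)*(Y + R(-2084, 423)) = (2210617 + 4044118)*(2157031/3497549 + 4*(-2084)) = 6254735*(2157031/3497549 - 8336) = 6254735*(-29153411433/3497549) = -182346862859385255/3497549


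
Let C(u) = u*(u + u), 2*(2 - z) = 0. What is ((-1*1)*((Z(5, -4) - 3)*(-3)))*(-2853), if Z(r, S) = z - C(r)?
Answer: 436509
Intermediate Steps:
z = 2 (z = 2 - 1/2*0 = 2 + 0 = 2)
C(u) = 2*u**2 (C(u) = u*(2*u) = 2*u**2)
Z(r, S) = 2 - 2*r**2
((-1*1)*((Z(5, -4) - 3)*(-3)))*(-2853) = ((-1*1)*(((2 - 2*5**2) - 3)*(-3)))*(-2853) = -((2 - 2*25) - 3)*(-3)*(-2853) = -((2 - 50) - 3)*(-3)*(-2853) = -(-48 - 3)*(-3)*(-2853) = -(-51)*(-3)*(-2853) = -1*153*(-2853) = -153*(-2853) = 436509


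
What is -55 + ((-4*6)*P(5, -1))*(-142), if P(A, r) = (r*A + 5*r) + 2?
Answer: -27319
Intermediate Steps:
P(A, r) = 2 + 5*r + A*r (P(A, r) = (A*r + 5*r) + 2 = (5*r + A*r) + 2 = 2 + 5*r + A*r)
-55 + ((-4*6)*P(5, -1))*(-142) = -55 + ((-4*6)*(2 + 5*(-1) + 5*(-1)))*(-142) = -55 - 24*(2 - 5 - 5)*(-142) = -55 - 24*(-8)*(-142) = -55 + 192*(-142) = -55 - 27264 = -27319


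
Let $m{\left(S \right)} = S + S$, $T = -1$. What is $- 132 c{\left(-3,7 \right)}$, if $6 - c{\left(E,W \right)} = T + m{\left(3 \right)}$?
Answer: $-132$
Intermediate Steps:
$m{\left(S \right)} = 2 S$
$c{\left(E,W \right)} = 1$ ($c{\left(E,W \right)} = 6 - \left(-1 + 2 \cdot 3\right) = 6 - \left(-1 + 6\right) = 6 - 5 = 1$)
$- 132 c{\left(-3,7 \right)} = \left(-132\right) 1 = -132$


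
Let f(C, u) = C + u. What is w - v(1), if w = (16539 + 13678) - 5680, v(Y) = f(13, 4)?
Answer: 24520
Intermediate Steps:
v(Y) = 17 (v(Y) = 13 + 4 = 17)
w = 24537 (w = 30217 - 5680 = 24537)
w - v(1) = 24537 - 1*17 = 24537 - 17 = 24520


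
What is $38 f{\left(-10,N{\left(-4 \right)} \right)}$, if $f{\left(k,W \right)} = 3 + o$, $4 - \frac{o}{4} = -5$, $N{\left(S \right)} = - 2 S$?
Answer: $1482$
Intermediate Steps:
$o = 36$ ($o = 16 - -20 = 16 + 20 = 36$)
$f{\left(k,W \right)} = 39$ ($f{\left(k,W \right)} = 3 + 36 = 39$)
$38 f{\left(-10,N{\left(-4 \right)} \right)} = 38 \cdot 39 = 1482$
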